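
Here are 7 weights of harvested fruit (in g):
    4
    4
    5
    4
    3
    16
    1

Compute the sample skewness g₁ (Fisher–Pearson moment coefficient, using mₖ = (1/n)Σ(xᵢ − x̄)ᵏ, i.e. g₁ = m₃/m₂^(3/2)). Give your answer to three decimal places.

1.745

x̄ = (4 + 4 + 5 + 4 + 3 + 16 + 1) / 7 = 5.2857
deviations (xᵢ − x̄): -1.2857, -1.2857, -0.2857, -1.2857, -2.2857, 10.7143, -4.2857
Σ(xᵢ − x̄)² = 143.4286 ⇒ m₂ = 143.4286/7 = 20.48980
Σ(xᵢ − x̄)³ = 1132.8980 ⇒ m₃ = 1132.8980/7 = 161.84257
m₂^(3/2) = 20.48980^(1.5) = 92.74840
g₁ = m₃ / m₂^(3/2) = 161.84257 / 92.74840 ≈ 1.745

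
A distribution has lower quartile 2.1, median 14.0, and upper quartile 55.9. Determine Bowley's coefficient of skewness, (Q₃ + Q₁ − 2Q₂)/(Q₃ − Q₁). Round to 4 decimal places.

numerator: Q₃ + Q₁ − 2Q₂ = 55.9 + 2.1 − 2×14.0 = 30.0000
denominator: Q₃ − Q₁ = 55.9 − 2.1 = 53.8000
Bowley skewness = 30.0000 / 53.8000 ≈ 0.5576

0.5576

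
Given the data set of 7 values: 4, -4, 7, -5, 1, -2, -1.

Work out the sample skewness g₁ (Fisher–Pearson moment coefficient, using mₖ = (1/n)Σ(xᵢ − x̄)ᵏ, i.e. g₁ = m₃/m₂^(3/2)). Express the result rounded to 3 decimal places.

0.469

x̄ = (4 - 4 + 7 - 5 + 1 - 2 - 1) / 7 = 0.0000
deviations (xᵢ − x̄): 4.0000, -4.0000, 7.0000, -5.0000, 1.0000, -2.0000, -1.0000
Σ(xᵢ − x̄)² = 112.0000 ⇒ m₂ = 112.0000/7 = 16.00000
Σ(xᵢ − x̄)³ = 210.0000 ⇒ m₃ = 210.0000/7 = 30.00000
m₂^(3/2) = 16.00000^(1.5) = 64.00000
g₁ = m₃ / m₂^(3/2) = 30.00000 / 64.00000 ≈ 0.469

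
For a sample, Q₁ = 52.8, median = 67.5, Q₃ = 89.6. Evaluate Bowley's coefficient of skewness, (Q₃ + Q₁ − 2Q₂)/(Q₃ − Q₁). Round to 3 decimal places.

0.201

numerator: Q₃ + Q₁ − 2Q₂ = 89.6 + 52.8 − 2×67.5 = 7.4000
denominator: Q₃ − Q₁ = 89.6 − 52.8 = 36.8000
Bowley skewness = 7.4000 / 36.8000 ≈ 0.201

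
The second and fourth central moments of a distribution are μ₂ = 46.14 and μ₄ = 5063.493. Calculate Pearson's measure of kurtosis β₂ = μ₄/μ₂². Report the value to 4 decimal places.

μ₂² = 46.14² = 2128.89960
μ₄/μ₂² = 5063.493 / 2128.89960 = 2.37846
β₂ ≈ 2.3785

2.3785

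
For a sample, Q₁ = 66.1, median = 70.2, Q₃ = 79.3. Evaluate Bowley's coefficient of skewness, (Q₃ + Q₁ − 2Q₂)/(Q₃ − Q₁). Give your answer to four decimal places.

0.3788

numerator: Q₃ + Q₁ − 2Q₂ = 79.3 + 66.1 − 2×70.2 = 5.0000
denominator: Q₃ − Q₁ = 79.3 − 66.1 = 13.2000
Bowley skewness = 5.0000 / 13.2000 ≈ 0.3788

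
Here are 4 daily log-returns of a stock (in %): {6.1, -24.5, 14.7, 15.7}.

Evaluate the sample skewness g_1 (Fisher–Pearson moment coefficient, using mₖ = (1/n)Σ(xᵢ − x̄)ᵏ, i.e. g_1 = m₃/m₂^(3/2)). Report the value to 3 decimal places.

-0.986

x̄ = (6.1 - 24.5 + 14.7 + 15.7) / 4 = 3.0000
deviations (xᵢ − x̄): 3.1000, -27.5000, 11.7000, 12.7000
Σ(xᵢ − x̄)² = 1064.0400 ⇒ m₂ = 1064.0400/4 = 266.01000
Σ(xᵢ − x̄)³ = -17117.0880 ⇒ m₃ = -17117.0880/4 = -4279.27200
m₂^(3/2) = 266.01000^(1.5) = 4338.57336
g_1 = m₃ / m₂^(3/2) = -4279.27200 / 4338.57336 ≈ -0.986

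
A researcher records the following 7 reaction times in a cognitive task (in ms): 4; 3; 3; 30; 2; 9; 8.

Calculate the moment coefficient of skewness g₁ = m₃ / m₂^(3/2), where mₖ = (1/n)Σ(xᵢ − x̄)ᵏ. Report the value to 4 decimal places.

1.7480

x̄ = (4 + 3 + 3 + 30 + 2 + 9 + 8) / 7 = 8.4286
deviations (xᵢ − x̄): -4.4286, -5.4286, -5.4286, 21.5714, -6.4286, 0.5714, -0.4286
Σ(xᵢ − x̄)² = 585.7143 ⇒ m₂ = 585.7143/7 = 83.67347
Σ(xᵢ − x̄)³ = 9365.3878 ⇒ m₃ = 9365.3878/7 = 1337.91254
m₂^(3/2) = 83.67347^(1.5) = 765.38803
g₁ = m₃ / m₂^(3/2) = 1337.91254 / 765.38803 ≈ 1.7480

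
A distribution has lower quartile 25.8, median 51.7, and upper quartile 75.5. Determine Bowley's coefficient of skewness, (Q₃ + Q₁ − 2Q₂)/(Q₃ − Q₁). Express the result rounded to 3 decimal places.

numerator: Q₃ + Q₁ − 2Q₂ = 75.5 + 25.8 − 2×51.7 = -2.1000
denominator: Q₃ − Q₁ = 75.5 − 25.8 = 49.7000
Bowley skewness = -2.1000 / 49.7000 ≈ -0.042

-0.042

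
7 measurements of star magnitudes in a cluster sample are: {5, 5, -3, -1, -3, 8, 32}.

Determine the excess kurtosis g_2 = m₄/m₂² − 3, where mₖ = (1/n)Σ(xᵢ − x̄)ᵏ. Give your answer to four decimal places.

1.0709

x̄ = 6.1429
Σ(xᵢ − x̄)² = 892.8571 ⇒ m₂ = 127.55102
Σ(xᵢ − x̄)⁴ = 463608.6239 ⇒ m₄ = 66229.80342
m₂² = 16269.26281
g_2 = m₄/m₂² − 3 = 4.07085 − 3 ≈ 1.0709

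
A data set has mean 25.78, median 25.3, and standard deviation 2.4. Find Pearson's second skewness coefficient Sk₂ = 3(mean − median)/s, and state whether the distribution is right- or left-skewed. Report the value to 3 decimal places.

Sk₂ = 3(25.78 − 25.3) / 2.4 = 3 × 0.4800 / 2.4
    = 1.4400 / 2.4 ≈ 0.600
Sk₂ > 0 ⇒ mean > median ⇒ right-skewed (positive skew).

0.600, right-skewed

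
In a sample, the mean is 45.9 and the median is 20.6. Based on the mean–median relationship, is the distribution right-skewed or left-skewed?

mean − median = 45.9 − 20.6 = 25.3
mean > median ⇒ the longer tail is on the right ⇒ right-skewed (positively skewed).

right-skewed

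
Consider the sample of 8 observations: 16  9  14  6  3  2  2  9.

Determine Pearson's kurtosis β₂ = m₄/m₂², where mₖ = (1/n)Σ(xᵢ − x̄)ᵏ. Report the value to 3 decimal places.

1.776

x̄ = 7.6250
Σ(xᵢ − x̄)² = 201.8750 ⇒ m₂ = 25.23438
Σ(xᵢ − x̄)⁴ = 9045.3066 ⇒ m₄ = 1130.66333
m₂² = 636.77368
β₂ = m₄/m₂² = 1130.66333 / 636.77368 ≈ 1.776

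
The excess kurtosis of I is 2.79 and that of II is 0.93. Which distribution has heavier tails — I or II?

I

Higher excess kurtosis ⇒ heavier tails relative to the normal distribution.
2.79 vs 0.93: the larger is 2.79, so I has heavier tails.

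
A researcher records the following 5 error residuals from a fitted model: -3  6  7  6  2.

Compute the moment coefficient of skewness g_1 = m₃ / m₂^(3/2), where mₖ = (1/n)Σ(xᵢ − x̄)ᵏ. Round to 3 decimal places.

x̄ = (-3 + 6 + 7 + 6 + 2) / 5 = 3.6000
deviations (xᵢ − x̄): -6.6000, 2.4000, 3.4000, 2.4000, -1.6000
Σ(xᵢ − x̄)² = 69.2000 ⇒ m₂ = 69.2000/5 = 13.84000
Σ(xᵢ − x̄)³ = -224.6400 ⇒ m₃ = -224.6400/5 = -44.92800
m₂^(3/2) = 13.84000^(1.5) = 51.48778
g_1 = m₃ / m₂^(3/2) = -44.92800 / 51.48778 ≈ -0.873

-0.873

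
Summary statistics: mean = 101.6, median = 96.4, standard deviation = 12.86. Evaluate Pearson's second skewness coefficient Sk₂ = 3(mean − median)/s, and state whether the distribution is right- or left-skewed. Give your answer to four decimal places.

Sk₂ = 3(101.6 − 96.4) / 12.86 = 3 × 5.2000 / 12.86
    = 15.6000 / 12.86 ≈ 1.2131
Sk₂ > 0 ⇒ mean > median ⇒ right-skewed (positive skew).

1.2131, right-skewed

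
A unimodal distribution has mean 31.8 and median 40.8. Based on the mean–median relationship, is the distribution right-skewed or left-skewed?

left-skewed

mean − median = 31.8 − 40.8 = -9.0
mean < median ⇒ the longer tail is on the left ⇒ left-skewed (negatively skewed).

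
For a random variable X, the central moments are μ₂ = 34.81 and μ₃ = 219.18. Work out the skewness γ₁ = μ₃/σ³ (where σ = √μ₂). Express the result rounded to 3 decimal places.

σ = √μ₂ = √34.81 = 5.90000
σ³ = μ₂^(3/2) = 205.37900
γ₁ = μ₃/σ³ = 219.18 / 205.37900 ≈ 1.067

1.067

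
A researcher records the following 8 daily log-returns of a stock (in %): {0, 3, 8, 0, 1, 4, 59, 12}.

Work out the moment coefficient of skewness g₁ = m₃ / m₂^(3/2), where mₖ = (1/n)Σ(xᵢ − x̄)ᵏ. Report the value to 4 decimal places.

x̄ = (0 + 3 + 8 + 0 + 1 + 4 + 59 + 12) / 8 = 10.8750
deviations (xᵢ − x̄): -10.8750, -7.8750, -2.8750, -10.8750, -9.8750, -6.8750, 48.1250, 1.1250
Σ(xᵢ − x̄)² = 2768.8750 ⇒ m₂ = 2768.8750/8 = 346.10938
Σ(xᵢ − x̄)³ = 107087.3438 ⇒ m₃ = 107087.3438/8 = 13385.91797
m₂^(3/2) = 346.10938^(1.5) = 6439.02401
g₁ = m₃ / m₂^(3/2) = 13385.91797 / 6439.02401 ≈ 2.0789

2.0789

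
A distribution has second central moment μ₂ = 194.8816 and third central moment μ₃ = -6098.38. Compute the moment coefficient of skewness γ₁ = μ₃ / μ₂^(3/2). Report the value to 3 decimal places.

-2.242

σ = √μ₂ = √194.8816 = 13.96000
σ³ = μ₂^(3/2) = 2720.54714
γ₁ = μ₃/σ³ = -6098.38 / 2720.54714 ≈ -2.242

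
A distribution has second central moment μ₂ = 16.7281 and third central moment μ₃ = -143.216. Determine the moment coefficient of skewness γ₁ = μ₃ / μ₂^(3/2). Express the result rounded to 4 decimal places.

σ = √μ₂ = √16.7281 = 4.09000
σ³ = μ₂^(3/2) = 68.41793
γ₁ = μ₃/σ³ = -143.216 / 68.41793 ≈ -2.0933

-2.0933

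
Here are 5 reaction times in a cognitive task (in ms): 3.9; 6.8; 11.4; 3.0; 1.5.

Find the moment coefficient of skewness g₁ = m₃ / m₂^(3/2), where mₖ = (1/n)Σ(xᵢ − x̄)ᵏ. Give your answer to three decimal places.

0.734

x̄ = (3.9 + 6.8 + 11.4 + 3.0 + 1.5) / 5 = 5.3200
deviations (xᵢ − x̄): -1.4200, 1.4800, 6.0800, -2.3200, -3.8200
Σ(xᵢ − x̄)² = 61.1480 ⇒ m₂ = 61.1480/5 = 12.22960
Σ(xᵢ − x̄)³ = 156.9041 ⇒ m₃ = 156.9041/5 = 31.38082
m₂^(3/2) = 12.22960^(1.5) = 42.76794
g₁ = m₃ / m₂^(3/2) = 31.38082 / 42.76794 ≈ 0.734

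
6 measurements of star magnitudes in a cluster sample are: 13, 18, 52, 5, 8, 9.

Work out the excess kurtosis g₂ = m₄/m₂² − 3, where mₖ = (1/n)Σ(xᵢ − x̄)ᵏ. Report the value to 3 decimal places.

0.731

x̄ = 17.5000
Σ(xᵢ − x̄)² = 1529.5000 ⇒ m₂ = 254.91667
Σ(xᵢ − x̄)⁴ = 1454884.3750 ⇒ m₄ = 242480.72917
m₂² = 64982.50694
g₂ = m₄/m₂² − 3 = 3.73148 − 3 ≈ 0.731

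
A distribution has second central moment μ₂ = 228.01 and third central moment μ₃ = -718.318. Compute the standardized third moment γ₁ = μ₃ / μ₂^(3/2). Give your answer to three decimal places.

-0.209

σ = √μ₂ = √228.01 = 15.10000
σ³ = μ₂^(3/2) = 3442.95100
γ₁ = μ₃/σ³ = -718.318 / 3442.95100 ≈ -0.209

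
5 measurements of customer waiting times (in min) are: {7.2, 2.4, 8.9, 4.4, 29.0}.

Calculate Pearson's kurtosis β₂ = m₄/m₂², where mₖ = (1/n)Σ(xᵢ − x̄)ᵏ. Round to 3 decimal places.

x̄ = 10.3800
Σ(xᵢ − x̄)² = 458.4480 ⇒ m₂ = 91.68960
Σ(xᵢ − x̄)⁴ = 125644.9990 ⇒ m₄ = 25128.99980
m₂² = 8406.98275
β₂ = m₄/m₂² = 25128.99980 / 8406.98275 ≈ 2.989

2.989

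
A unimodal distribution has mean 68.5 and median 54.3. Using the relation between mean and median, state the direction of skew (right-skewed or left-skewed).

right-skewed

mean − median = 68.5 − 54.3 = 14.2
mean > median ⇒ the longer tail is on the right ⇒ right-skewed (positively skewed).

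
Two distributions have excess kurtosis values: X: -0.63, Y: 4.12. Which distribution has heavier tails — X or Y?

Higher excess kurtosis ⇒ heavier tails relative to the normal distribution.
-0.63 vs 4.12: the larger is 4.12, so Y has heavier tails. (Y is leptokurtic — heavier-than-normal tails; the other is platykurtic.)

Y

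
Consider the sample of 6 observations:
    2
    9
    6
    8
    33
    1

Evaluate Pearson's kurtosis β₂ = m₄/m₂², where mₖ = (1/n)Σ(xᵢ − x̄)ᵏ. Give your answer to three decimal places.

x̄ = 9.8333
Σ(xᵢ − x̄)² = 694.8333 ⇒ m₂ = 115.80556
Σ(xᵢ − x̄)⁴ = 298122.1528 ⇒ m₄ = 49687.02546
m₂² = 13410.92670
β₂ = m₄/m₂² = 49687.02546 / 13410.92670 ≈ 3.705

3.705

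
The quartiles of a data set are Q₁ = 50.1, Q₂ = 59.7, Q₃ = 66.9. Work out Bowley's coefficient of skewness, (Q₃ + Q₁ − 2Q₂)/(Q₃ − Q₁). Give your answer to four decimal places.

-0.1429

numerator: Q₃ + Q₁ − 2Q₂ = 66.9 + 50.1 − 2×59.7 = -2.4000
denominator: Q₃ − Q₁ = 66.9 − 50.1 = 16.8000
Bowley skewness = -2.4000 / 16.8000 ≈ -0.1429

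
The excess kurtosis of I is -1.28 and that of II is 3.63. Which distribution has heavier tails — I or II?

II

Higher excess kurtosis ⇒ heavier tails relative to the normal distribution.
-1.28 vs 3.63: the larger is 3.63, so II has heavier tails. (II is leptokurtic — heavier-than-normal tails; the other is platykurtic.)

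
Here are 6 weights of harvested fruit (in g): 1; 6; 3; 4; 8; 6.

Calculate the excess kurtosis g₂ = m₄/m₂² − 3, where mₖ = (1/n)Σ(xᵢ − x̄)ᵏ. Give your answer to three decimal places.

x̄ = 4.6667
Σ(xᵢ − x̄)² = 31.3333 ⇒ m₂ = 5.22222
Σ(xᵢ − x̄)⁴ = 318.4444 ⇒ m₄ = 53.07407
m₂² = 27.27160
g₂ = m₄/m₂² − 3 = 1.94613 − 3 ≈ -1.054

-1.054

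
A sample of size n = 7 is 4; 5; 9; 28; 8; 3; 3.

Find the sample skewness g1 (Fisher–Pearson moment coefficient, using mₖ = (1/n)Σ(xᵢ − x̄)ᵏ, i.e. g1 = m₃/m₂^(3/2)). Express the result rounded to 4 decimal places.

x̄ = (4 + 5 + 9 + 28 + 8 + 3 + 3) / 7 = 8.5714
deviations (xᵢ − x̄): -4.5714, -3.5714, 0.4286, 19.4286, -0.5714, -5.5714, -5.5714
Σ(xᵢ − x̄)² = 473.7143 ⇒ m₂ = 473.7143/7 = 67.67347
Σ(xᵢ − x̄)³ = 6846.6122 ⇒ m₃ = 6846.6122/7 = 978.08746
m₂^(3/2) = 67.67347^(1.5) = 556.70826
g1 = m₃ / m₂^(3/2) = 978.08746 / 556.70826 ≈ 1.7569

1.7569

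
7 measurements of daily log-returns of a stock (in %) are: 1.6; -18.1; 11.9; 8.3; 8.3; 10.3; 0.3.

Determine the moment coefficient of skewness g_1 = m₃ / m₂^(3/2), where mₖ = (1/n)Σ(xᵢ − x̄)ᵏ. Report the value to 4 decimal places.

x̄ = (1.6 - 18.1 + 11.9 + 8.3 + 8.3 + 10.3 + 0.3) / 7 = 3.2286
deviations (xᵢ − x̄): -1.6286, -21.3286, 8.6714, 5.0714, 5.0714, 7.0714, -2.9286
Σ(xᵢ − x̄)² = 642.7743 ⇒ m₂ = 642.7743/7 = 91.82490
Σ(xᵢ − x̄)³ = -8465.4611 ⇒ m₃ = -8465.4611/7 = -1209.35159
m₂^(3/2) = 91.82490^(1.5) = 879.91492
g_1 = m₃ / m₂^(3/2) = -1209.35159 / 879.91492 ≈ -1.3744

-1.3744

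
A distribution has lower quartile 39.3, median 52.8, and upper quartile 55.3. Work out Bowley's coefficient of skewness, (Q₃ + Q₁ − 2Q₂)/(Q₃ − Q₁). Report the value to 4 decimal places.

numerator: Q₃ + Q₁ − 2Q₂ = 55.3 + 39.3 − 2×52.8 = -11.0000
denominator: Q₃ − Q₁ = 55.3 − 39.3 = 16.0000
Bowley skewness = -11.0000 / 16.0000 ≈ -0.6875

-0.6875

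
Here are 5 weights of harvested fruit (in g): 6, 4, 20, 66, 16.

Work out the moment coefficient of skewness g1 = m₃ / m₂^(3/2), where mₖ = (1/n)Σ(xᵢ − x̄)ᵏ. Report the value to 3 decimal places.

x̄ = (6 + 4 + 20 + 66 + 16) / 5 = 22.4000
deviations (xᵢ − x̄): -16.4000, -18.4000, -2.4000, 43.6000, -6.4000
Σ(xᵢ − x̄)² = 2555.2000 ⇒ m₂ = 2555.2000/5 = 511.04000
Σ(xᵢ − x̄)³ = 71965.4400 ⇒ m₃ = 71965.4400/5 = 14393.08800
m₂^(3/2) = 511.04000^(1.5) = 11552.66930
g1 = m₃ / m₂^(3/2) = 14393.08800 / 11552.66930 ≈ 1.246

1.246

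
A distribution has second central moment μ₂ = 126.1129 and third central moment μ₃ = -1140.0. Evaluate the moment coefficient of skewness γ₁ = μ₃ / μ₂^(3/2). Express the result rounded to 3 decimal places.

σ = √μ₂ = √126.1129 = 11.23000
σ³ = μ₂^(3/2) = 1416.24787
γ₁ = μ₃/σ³ = -1140.0 / 1416.24787 ≈ -0.805

-0.805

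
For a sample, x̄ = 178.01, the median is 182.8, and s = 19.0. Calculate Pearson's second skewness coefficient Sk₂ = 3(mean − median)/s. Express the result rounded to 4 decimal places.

Sk₂ = 3(178.01 − 182.8) / 19.0 = 3 × -4.7900 / 19.0
    = -14.3700 / 19.0 ≈ -0.7563

-0.7563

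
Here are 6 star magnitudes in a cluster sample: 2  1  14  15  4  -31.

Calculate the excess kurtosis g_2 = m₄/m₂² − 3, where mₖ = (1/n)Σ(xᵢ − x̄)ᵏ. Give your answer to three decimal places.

0.365

x̄ = 0.8333
Σ(xᵢ − x̄)² = 1398.8333 ⇒ m₂ = 233.13889
Σ(xᵢ − x̄)⁴ = 1097335.4861 ⇒ m₄ = 182889.24769
m₂² = 54353.74151
g_2 = m₄/m₂² − 3 = 3.36480 − 3 ≈ 0.365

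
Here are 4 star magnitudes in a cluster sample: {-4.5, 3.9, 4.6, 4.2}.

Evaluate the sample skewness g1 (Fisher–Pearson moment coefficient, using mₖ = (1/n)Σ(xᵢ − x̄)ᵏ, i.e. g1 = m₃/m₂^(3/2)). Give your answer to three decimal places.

-1.140

x̄ = (-4.5 + 3.9 + 4.6 + 4.2) / 4 = 2.0500
deviations (xᵢ − x̄): -6.5500, 1.8500, 2.5500, 2.1500
Σ(xᵢ − x̄)² = 57.4500 ⇒ m₂ = 57.4500/4 = 14.36250
Σ(xᵢ − x̄)³ = -248.1600 ⇒ m₃ = -248.1600/4 = -62.04000
m₂^(3/2) = 14.36250^(1.5) = 54.43084
g1 = m₃ / m₂^(3/2) = -62.04000 / 54.43084 ≈ -1.140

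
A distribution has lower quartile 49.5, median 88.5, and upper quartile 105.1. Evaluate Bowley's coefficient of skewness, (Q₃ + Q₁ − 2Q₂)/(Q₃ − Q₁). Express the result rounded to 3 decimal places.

-0.403

numerator: Q₃ + Q₁ − 2Q₂ = 105.1 + 49.5 − 2×88.5 = -22.4000
denominator: Q₃ − Q₁ = 105.1 − 49.5 = 55.6000
Bowley skewness = -22.4000 / 55.6000 ≈ -0.403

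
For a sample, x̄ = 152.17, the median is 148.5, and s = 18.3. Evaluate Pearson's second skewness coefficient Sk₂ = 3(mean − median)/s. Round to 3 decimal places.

0.602

Sk₂ = 3(152.17 − 148.5) / 18.3 = 3 × 3.6700 / 18.3
    = 11.0100 / 18.3 ≈ 0.602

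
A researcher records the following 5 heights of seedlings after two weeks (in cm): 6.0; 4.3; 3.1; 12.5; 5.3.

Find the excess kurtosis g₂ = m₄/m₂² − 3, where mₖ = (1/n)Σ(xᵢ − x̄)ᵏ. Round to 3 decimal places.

x̄ = 6.2400
Σ(xᵢ − x̄)² = 53.7520 ⇒ m₂ = 10.75040
Σ(xᵢ − x̄)⁴ = 1647.8285 ⇒ m₄ = 329.56569
m₂² = 115.57110
g₂ = m₄/m₂² − 3 = 2.85163 − 3 ≈ -0.148

-0.148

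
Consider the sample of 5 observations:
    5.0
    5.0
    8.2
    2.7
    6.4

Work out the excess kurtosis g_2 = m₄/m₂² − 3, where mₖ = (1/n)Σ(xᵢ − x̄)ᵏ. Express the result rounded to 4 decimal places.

x̄ = 5.4600
Σ(xᵢ − x̄)² = 16.4320 ⇒ m₂ = 3.28640
Σ(xᵢ − x̄)⁴ = 115.2622 ⇒ m₄ = 23.05244
m₂² = 10.80042
g_2 = m₄/m₂² − 3 = 2.13440 − 3 ≈ -0.8656

-0.8656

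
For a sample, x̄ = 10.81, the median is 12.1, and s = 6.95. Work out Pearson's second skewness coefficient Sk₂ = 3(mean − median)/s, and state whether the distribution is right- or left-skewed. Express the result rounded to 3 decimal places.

Sk₂ = 3(10.81 − 12.1) / 6.95 = 3 × -1.2900 / 6.95
    = -3.8700 / 6.95 ≈ -0.557
Sk₂ < 0 ⇒ mean < median ⇒ left-skewed (negative skew).

-0.557, left-skewed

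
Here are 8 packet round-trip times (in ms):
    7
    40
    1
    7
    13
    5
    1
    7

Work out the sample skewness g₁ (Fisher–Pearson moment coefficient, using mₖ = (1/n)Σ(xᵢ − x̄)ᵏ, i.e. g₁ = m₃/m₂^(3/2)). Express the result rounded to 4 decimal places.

x̄ = (7 + 40 + 1 + 7 + 13 + 5 + 1 + 7) / 8 = 10.1250
deviations (xᵢ − x̄): -3.1250, 29.8750, -9.1250, -3.1250, 2.8750, -5.1250, -9.1250, -3.1250
Σ(xᵢ − x̄)² = 1122.8750 ⇒ m₂ = 1122.8750/8 = 140.35938
Σ(xᵢ − x̄)³ = 24941.9063 ⇒ m₃ = 24941.9063/8 = 3117.73828
m₂^(3/2) = 140.35938^(1.5) = 1662.88470
g₁ = m₃ / m₂^(3/2) = 3117.73828 / 1662.88470 ≈ 1.8749

1.8749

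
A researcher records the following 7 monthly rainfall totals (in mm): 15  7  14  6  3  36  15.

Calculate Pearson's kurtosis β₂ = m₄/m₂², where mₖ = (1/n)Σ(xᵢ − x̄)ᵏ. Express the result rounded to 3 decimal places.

3.590

x̄ = 13.7143
Σ(xᵢ − x̄)² = 719.4286 ⇒ m₂ = 102.77551
Σ(xᵢ − x̄)⁴ = 265421.6560 ⇒ m₄ = 37917.37943
m₂² = 10562.80550
β₂ = m₄/m₂² = 37917.37943 / 10562.80550 ≈ 3.590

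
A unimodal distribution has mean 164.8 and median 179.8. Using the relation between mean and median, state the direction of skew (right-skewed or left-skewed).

mean − median = 164.8 − 179.8 = -15.0
mean < median ⇒ the longer tail is on the left ⇒ left-skewed (negatively skewed).

left-skewed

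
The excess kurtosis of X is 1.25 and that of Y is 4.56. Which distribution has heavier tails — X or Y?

Higher excess kurtosis ⇒ heavier tails relative to the normal distribution.
1.25 vs 4.56: the larger is 4.56, so Y has heavier tails.

Y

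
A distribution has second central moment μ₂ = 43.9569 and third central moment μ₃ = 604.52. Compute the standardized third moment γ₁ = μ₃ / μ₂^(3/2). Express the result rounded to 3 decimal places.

σ = √μ₂ = √43.9569 = 6.63000
σ³ = μ₂^(3/2) = 291.43425
γ₁ = μ₃/σ³ = 604.52 / 291.43425 ≈ 2.074

2.074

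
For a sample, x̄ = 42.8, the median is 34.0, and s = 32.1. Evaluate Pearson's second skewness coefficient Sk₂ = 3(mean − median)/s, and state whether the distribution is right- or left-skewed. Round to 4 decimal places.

0.8224, right-skewed

Sk₂ = 3(42.8 − 34.0) / 32.1 = 3 × 8.8000 / 32.1
    = 26.4000 / 32.1 ≈ 0.8224
Sk₂ > 0 ⇒ mean > median ⇒ right-skewed (positive skew).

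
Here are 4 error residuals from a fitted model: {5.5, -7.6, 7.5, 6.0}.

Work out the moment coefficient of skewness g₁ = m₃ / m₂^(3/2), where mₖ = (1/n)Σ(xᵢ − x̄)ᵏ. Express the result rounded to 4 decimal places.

x̄ = (5.5 - 7.6 + 7.5 + 6.0) / 4 = 2.8500
deviations (xᵢ − x̄): 2.6500, -10.4500, 4.6500, 3.1500
Σ(xᵢ − x̄)² = 147.7700 ⇒ m₂ = 147.7700/4 = 36.94250
Σ(xᵢ − x̄)³ = -990.7560 ⇒ m₃ = -990.7560/4 = -247.68900
m₂^(3/2) = 36.94250^(1.5) = 224.53778
g₁ = m₃ / m₂^(3/2) = -247.68900 / 224.53778 ≈ -1.1031

-1.1031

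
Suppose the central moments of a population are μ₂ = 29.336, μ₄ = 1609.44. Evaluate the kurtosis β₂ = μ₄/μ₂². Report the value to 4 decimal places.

μ₂² = 29.336² = 860.60090
μ₄/μ₂² = 1609.44 / 860.60090 = 1.87014
β₂ ≈ 1.8701

1.8701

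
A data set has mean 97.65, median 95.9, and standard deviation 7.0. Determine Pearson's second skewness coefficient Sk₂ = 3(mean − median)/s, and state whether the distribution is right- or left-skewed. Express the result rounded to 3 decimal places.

Sk₂ = 3(97.65 − 95.9) / 7.0 = 3 × 1.7500 / 7.0
    = 5.2500 / 7.0 ≈ 0.750
Sk₂ > 0 ⇒ mean > median ⇒ right-skewed (positive skew).

0.750, right-skewed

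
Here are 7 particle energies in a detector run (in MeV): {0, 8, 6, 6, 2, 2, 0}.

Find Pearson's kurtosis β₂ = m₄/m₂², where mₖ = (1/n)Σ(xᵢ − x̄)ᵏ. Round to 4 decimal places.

1.4866

x̄ = 3.4286
Σ(xᵢ − x̄)² = 61.7143 ⇒ m₂ = 8.81633
Σ(xᵢ − x̄)⁴ = 808.8630 ⇒ m₄ = 115.55185
m₂² = 77.72761
β₂ = m₄/m₂² = 115.55185 / 77.72761 ≈ 1.4866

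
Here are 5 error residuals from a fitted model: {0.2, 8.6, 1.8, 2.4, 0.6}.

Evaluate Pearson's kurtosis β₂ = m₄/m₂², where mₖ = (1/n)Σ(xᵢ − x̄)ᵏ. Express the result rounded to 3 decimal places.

2.922

x̄ = 2.7200
Σ(xᵢ − x̄)² = 46.3680 ⇒ m₂ = 9.27360
Σ(xᵢ − x̄)⁴ = 1256.6432 ⇒ m₄ = 251.32865
m₂² = 85.99966
β₂ = m₄/m₂² = 251.32865 / 85.99966 ≈ 2.922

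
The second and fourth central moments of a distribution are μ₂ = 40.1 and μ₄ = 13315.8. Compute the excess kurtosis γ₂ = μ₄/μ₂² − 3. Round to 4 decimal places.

μ₂² = 40.1² = 1608.01000
μ₄/μ₂² = 13315.8 / 1608.01000 = 8.28092
γ₂ = 8.28092 − 3 ≈ 5.2809

5.2809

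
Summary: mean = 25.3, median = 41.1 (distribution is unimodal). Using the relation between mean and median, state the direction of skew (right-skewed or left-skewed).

mean − median = 25.3 − 41.1 = -15.8
mean < median ⇒ the longer tail is on the left ⇒ left-skewed (negatively skewed).

left-skewed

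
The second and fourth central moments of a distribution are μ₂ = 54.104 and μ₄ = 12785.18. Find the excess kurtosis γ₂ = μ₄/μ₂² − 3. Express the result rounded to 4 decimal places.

μ₂² = 54.104² = 2927.24282
μ₄/μ₂² = 12785.18 / 2927.24282 = 4.36765
γ₂ = 4.36765 − 3 ≈ 1.3677

1.3677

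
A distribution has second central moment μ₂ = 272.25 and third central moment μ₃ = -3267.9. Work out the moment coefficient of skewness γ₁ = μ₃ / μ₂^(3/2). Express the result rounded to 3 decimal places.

-0.727

σ = √μ₂ = √272.25 = 16.50000
σ³ = μ₂^(3/2) = 4492.12500
γ₁ = μ₃/σ³ = -3267.9 / 4492.12500 ≈ -0.727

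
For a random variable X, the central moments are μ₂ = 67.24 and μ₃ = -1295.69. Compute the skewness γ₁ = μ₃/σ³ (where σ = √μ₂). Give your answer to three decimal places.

-2.350

σ = √μ₂ = √67.24 = 8.20000
σ³ = μ₂^(3/2) = 551.36800
γ₁ = μ₃/σ³ = -1295.69 / 551.36800 ≈ -2.350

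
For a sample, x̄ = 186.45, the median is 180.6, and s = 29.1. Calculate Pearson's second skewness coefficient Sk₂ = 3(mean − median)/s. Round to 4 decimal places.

0.6031

Sk₂ = 3(186.45 − 180.6) / 29.1 = 3 × 5.8500 / 29.1
    = 17.5500 / 29.1 ≈ 0.6031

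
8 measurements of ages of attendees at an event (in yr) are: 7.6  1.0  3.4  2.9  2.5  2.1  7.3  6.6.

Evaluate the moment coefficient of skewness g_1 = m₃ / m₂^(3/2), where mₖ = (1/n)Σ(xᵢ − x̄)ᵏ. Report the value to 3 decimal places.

x̄ = (7.6 + 1.0 + 3.4 + 2.9 + 2.5 + 2.1 + 7.3 + 6.6) / 8 = 4.1750
deviations (xᵢ − x̄): 3.4250, -3.1750, -0.7750, -1.2750, -1.6750, -2.0750, 3.1250, 2.4250
Σ(xᵢ − x̄)² = 46.7950 ⇒ m₂ = 46.7950/8 = 5.84937
Σ(xᵢ − x̄)³ = 36.7778 ⇒ m₃ = 36.7778/8 = 4.59722
m₂^(3/2) = 5.84937^(1.5) = 14.14699
g_1 = m₃ / m₂^(3/2) = 4.59722 / 14.14699 ≈ 0.325

0.325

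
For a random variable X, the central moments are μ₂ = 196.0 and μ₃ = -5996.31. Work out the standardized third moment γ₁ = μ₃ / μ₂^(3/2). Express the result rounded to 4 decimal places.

-2.1852

σ = √μ₂ = √196.0 = 14.00000
σ³ = μ₂^(3/2) = 2744.00000
γ₁ = μ₃/σ³ = -5996.31 / 2744.00000 ≈ -2.1852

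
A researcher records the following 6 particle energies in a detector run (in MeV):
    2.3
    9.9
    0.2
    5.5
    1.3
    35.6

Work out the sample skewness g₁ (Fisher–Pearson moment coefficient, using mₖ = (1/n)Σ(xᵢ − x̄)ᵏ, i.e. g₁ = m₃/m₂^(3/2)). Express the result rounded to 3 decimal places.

x̄ = (2.3 + 9.9 + 0.2 + 5.5 + 1.3 + 35.6) / 6 = 9.1333
deviations (xᵢ − x̄): -6.8333, 0.7667, -8.9333, -3.6333, -7.8333, 26.4667
Σ(xᵢ − x̄)² = 902.1333 ⇒ m₂ = 902.1333/6 = 150.35556
Σ(xᵢ − x̄)³ = 16979.3144 ⇒ m₃ = 16979.3144/6 = 2829.88574
m₂^(3/2) = 150.35556^(1.5) = 1843.65315
g₁ = m₃ / m₂^(3/2) = 2829.88574 / 1843.65315 ≈ 1.535

1.535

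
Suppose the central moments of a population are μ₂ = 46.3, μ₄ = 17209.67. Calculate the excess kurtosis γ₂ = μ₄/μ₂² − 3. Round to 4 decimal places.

μ₂² = 46.3² = 2143.69000
μ₄/μ₂² = 17209.67 / 2143.69000 = 8.02806
γ₂ = 8.02806 − 3 ≈ 5.0281

5.0281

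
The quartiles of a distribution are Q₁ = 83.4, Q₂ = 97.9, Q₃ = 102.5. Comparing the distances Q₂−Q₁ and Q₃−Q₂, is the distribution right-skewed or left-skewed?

left-skewed

Q₂ − Q₁ = 14.5;  Q₃ − Q₂ = 4.6
Q₂ − Q₁ > Q₃ − Q₂ ⇒ the lower half is more spread out ⇒ left-skewed.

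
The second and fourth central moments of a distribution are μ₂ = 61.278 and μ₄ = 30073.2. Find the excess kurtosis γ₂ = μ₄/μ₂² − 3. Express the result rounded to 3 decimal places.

μ₂² = 61.278² = 3754.99328
μ₄/μ₂² = 30073.2 / 3754.99328 = 8.00886
γ₂ = 8.00886 − 3 ≈ 5.009

5.009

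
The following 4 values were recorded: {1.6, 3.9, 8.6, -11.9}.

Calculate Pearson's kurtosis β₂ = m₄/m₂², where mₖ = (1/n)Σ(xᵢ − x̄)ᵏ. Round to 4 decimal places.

x̄ = 0.5500
Σ(xᵢ − x̄)² = 232.1300 ⇒ m₂ = 58.03250
Σ(xᵢ − x̄)⁴ = 28352.2990 ⇒ m₄ = 7088.07476
m₂² = 3367.77106
β₂ = m₄/m₂² = 7088.07476 / 3367.77106 ≈ 2.1047

2.1047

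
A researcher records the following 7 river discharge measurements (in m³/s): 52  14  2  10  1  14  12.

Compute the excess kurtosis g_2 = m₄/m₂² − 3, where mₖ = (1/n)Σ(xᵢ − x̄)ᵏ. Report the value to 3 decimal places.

1.339

x̄ = 15.0000
Σ(xᵢ − x̄)² = 1770.0000 ⇒ m₂ = 252.85714
Σ(xᵢ − x̄)⁴ = 1941846.0000 ⇒ m₄ = 277406.57143
m₂² = 63936.73469
g_2 = m₄/m₂² − 3 = 4.33877 − 3 ≈ 1.339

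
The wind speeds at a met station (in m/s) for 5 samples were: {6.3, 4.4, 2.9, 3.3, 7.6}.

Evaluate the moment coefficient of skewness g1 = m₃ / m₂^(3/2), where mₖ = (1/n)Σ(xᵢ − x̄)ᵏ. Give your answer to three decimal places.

x̄ = (6.3 + 4.4 + 2.9 + 3.3 + 7.6) / 5 = 4.9000
deviations (xᵢ − x̄): 1.4000, -0.5000, -2.0000, -1.6000, 2.7000
Σ(xᵢ − x̄)² = 16.0600 ⇒ m₂ = 16.0600/5 = 3.21200
Σ(xᵢ − x̄)³ = 10.2060 ⇒ m₃ = 10.2060/5 = 2.04120
m₂^(3/2) = 3.21200^(1.5) = 5.75656
g1 = m₃ / m₂^(3/2) = 2.04120 / 5.75656 ≈ 0.355

0.355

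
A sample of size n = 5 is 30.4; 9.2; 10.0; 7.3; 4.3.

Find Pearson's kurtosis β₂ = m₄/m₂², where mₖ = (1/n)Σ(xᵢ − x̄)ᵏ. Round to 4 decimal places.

3.0464

x̄ = 12.2400
Σ(xᵢ − x̄)² = 431.4920 ⇒ m₂ = 86.29840
Σ(xᵢ − x̄)⁴ = 113439.1566 ⇒ m₄ = 22687.83133
m₂² = 7447.41384
β₂ = m₄/m₂² = 22687.83133 / 7447.41384 ≈ 3.0464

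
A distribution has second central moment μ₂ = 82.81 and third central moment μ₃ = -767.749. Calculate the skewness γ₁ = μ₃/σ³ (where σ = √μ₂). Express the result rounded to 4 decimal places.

σ = √μ₂ = √82.81 = 9.10000
σ³ = μ₂^(3/2) = 753.57100
γ₁ = μ₃/σ³ = -767.749 / 753.57100 ≈ -1.0188

-1.0188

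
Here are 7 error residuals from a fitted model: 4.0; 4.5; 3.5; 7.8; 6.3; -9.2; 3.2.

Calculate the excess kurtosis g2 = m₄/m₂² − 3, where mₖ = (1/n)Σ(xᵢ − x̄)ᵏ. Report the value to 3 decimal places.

1.436

x̄ = 2.8714
Σ(xᵢ − x̄)² = 186.1943 ⇒ m₂ = 26.59918
Σ(xᵢ − x̄)⁴ = 21971.1906 ⇒ m₄ = 3138.74151
m₂² = 707.51657
g2 = m₄/m₂² − 3 = 4.43628 − 3 ≈ 1.436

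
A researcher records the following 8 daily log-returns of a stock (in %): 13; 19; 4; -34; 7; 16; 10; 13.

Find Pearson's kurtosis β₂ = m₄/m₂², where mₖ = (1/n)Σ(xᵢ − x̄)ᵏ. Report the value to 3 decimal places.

5.270

x̄ = 6.0000
Σ(xᵢ − x̄)² = 1988.0000 ⇒ m₂ = 248.50000
Σ(xᵢ − x̄)⁴ = 2603636.0000 ⇒ m₄ = 325454.50000
m₂² = 61752.25000
β₂ = m₄/m₂² = 325454.50000 / 61752.25000 ≈ 5.270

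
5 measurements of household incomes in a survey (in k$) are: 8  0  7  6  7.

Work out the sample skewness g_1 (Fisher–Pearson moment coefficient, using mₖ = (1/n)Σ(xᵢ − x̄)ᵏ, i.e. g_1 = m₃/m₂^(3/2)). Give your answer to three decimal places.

x̄ = (8 + 0 + 7 + 6 + 7) / 5 = 5.6000
deviations (xᵢ − x̄): 2.4000, -5.6000, 1.4000, 0.4000, 1.4000
Σ(xᵢ − x̄)² = 41.2000 ⇒ m₂ = 41.2000/5 = 8.24000
Σ(xᵢ − x̄)³ = -156.2400 ⇒ m₃ = -156.2400/5 = -31.24800
m₂^(3/2) = 8.24000^(1.5) = 23.65325
g_1 = m₃ / m₂^(3/2) = -31.24800 / 23.65325 ≈ -1.321

-1.321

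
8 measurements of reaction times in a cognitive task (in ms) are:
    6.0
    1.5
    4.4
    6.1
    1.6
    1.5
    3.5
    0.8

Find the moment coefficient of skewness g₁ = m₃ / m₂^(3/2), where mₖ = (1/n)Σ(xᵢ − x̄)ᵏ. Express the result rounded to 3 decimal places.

0.357

x̄ = (6.0 + 1.5 + 4.4 + 6.1 + 1.6 + 1.5 + 3.5 + 0.8) / 8 = 3.1750
deviations (xᵢ − x̄): 2.8250, -1.6750, 1.2250, 2.9250, -1.5750, -1.6750, 0.3250, -2.3750
Σ(xᵢ − x̄)² = 31.8750 ⇒ m₂ = 31.8750/8 = 3.98438
Σ(xᵢ − x̄)³ = 22.7408 ⇒ m₃ = 22.7408/8 = 2.84259
m₂^(3/2) = 3.98438^(1.5) = 7.95317
g₁ = m₃ / m₂^(3/2) = 2.84259 / 7.95317 ≈ 0.357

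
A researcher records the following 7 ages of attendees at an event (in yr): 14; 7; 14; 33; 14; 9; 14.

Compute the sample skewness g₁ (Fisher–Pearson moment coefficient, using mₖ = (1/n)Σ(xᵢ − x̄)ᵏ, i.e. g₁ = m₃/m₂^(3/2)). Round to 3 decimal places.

1.524

x̄ = (14 + 7 + 14 + 33 + 14 + 9 + 14) / 7 = 15.0000
deviations (xᵢ − x̄): -1.0000, -8.0000, -1.0000, 18.0000, -1.0000, -6.0000, -1.0000
Σ(xᵢ − x̄)² = 428.0000 ⇒ m₂ = 428.0000/7 = 61.14286
Σ(xᵢ − x̄)³ = 5100.0000 ⇒ m₃ = 5100.0000/7 = 728.57143
m₂^(3/2) = 61.14286^(1.5) = 478.09983
g₁ = m₃ / m₂^(3/2) = 728.57143 / 478.09983 ≈ 1.524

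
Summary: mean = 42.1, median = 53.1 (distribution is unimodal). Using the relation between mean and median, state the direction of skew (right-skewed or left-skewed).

left-skewed

mean − median = 42.1 − 53.1 = -11.0
mean < median ⇒ the longer tail is on the left ⇒ left-skewed (negatively skewed).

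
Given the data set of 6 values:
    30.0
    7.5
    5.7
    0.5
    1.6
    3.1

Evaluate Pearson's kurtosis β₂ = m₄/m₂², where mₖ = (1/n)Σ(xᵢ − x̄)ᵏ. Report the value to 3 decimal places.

x̄ = 8.0667
Σ(xᵢ − x̄)² = 610.7333 ⇒ m₂ = 101.78889
Σ(xᵢ − x̄)⁴ = 237096.1867 ⇒ m₄ = 39516.03112
m₂² = 10360.97790
β₂ = m₄/m₂² = 39516.03112 / 10360.97790 ≈ 3.814

3.814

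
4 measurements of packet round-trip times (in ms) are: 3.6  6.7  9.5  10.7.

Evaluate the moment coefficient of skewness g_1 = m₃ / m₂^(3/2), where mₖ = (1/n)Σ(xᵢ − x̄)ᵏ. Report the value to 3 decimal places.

-0.369

x̄ = (3.6 + 6.7 + 9.5 + 10.7) / 4 = 7.6250
deviations (xᵢ − x̄): -4.0250, -0.9250, 1.8750, 3.0750
Σ(xᵢ − x̄)² = 30.0275 ⇒ m₂ = 30.0275/4 = 7.50687
Σ(xᵢ − x̄)³ = -30.3311 ⇒ m₃ = -30.3311/4 = -7.58278
m₂^(3/2) = 7.50687^(1.5) = 20.56784
g_1 = m₃ / m₂^(3/2) = -7.58278 / 20.56784 ≈ -0.369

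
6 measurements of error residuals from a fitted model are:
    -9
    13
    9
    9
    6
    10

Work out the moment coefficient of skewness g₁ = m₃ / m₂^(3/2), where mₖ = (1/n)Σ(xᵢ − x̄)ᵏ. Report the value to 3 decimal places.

x̄ = (-9 + 13 + 9 + 9 + 6 + 10) / 6 = 6.3333
deviations (xᵢ − x̄): -15.3333, 6.6667, 2.6667, 2.6667, -0.3333, 3.6667
Σ(xᵢ − x̄)² = 307.3333 ⇒ m₂ = 307.3333/6 = 51.22222
Σ(xᵢ − x̄)³ = -3221.5556 ⇒ m₃ = -3221.5556/6 = -536.92593
m₂^(3/2) = 51.22222^(1.5) = 366.59592
g₁ = m₃ / m₂^(3/2) = -536.92593 / 366.59592 ≈ -1.465

-1.465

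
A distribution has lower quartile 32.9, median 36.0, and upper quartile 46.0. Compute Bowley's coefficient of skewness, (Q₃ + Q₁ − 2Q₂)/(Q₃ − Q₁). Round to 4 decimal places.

numerator: Q₃ + Q₁ − 2Q₂ = 46.0 + 32.9 − 2×36.0 = 6.9000
denominator: Q₃ − Q₁ = 46.0 − 32.9 = 13.1000
Bowley skewness = 6.9000 / 13.1000 ≈ 0.5267

0.5267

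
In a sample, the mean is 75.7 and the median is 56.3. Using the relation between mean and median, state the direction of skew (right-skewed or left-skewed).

mean − median = 75.7 − 56.3 = 19.4
mean > median ⇒ the longer tail is on the right ⇒ right-skewed (positively skewed).

right-skewed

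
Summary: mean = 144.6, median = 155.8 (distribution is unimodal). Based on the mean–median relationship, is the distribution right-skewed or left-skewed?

mean − median = 144.6 − 155.8 = -11.2
mean < median ⇒ the longer tail is on the left ⇒ left-skewed (negatively skewed).

left-skewed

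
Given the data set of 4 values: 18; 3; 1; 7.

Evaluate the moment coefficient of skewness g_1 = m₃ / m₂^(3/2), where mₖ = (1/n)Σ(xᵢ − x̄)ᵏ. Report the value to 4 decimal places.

x̄ = (18 + 3 + 1 + 7) / 4 = 7.2500
deviations (xᵢ − x̄): 10.7500, -4.2500, -6.2500, -0.2500
Σ(xᵢ − x̄)² = 172.7500 ⇒ m₂ = 172.7500/4 = 43.18750
Σ(xᵢ − x̄)³ = 921.3750 ⇒ m₃ = 921.3750/4 = 230.34375
m₂^(3/2) = 43.18750^(1.5) = 283.81615
g_1 = m₃ / m₂^(3/2) = 230.34375 / 283.81615 ≈ 0.8116

0.8116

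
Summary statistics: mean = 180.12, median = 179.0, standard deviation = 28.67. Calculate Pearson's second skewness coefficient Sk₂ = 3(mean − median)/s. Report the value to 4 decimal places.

0.1172

Sk₂ = 3(180.12 − 179.0) / 28.67 = 3 × 1.1200 / 28.67
    = 3.3600 / 28.67 ≈ 0.1172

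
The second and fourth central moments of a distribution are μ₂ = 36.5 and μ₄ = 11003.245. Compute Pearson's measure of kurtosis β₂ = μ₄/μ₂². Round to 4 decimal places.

μ₂² = 36.5² = 1332.25000
μ₄/μ₂² = 11003.245 / 1332.25000 = 8.25914
β₂ ≈ 8.2591

8.2591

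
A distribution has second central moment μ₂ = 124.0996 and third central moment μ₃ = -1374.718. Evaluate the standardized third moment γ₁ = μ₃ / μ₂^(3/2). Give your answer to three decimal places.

σ = √μ₂ = √124.0996 = 11.14000
σ³ = μ₂^(3/2) = 1382.46954
γ₁ = μ₃/σ³ = -1374.718 / 1382.46954 ≈ -0.994

-0.994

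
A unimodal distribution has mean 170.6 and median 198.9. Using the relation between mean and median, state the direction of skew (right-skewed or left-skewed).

left-skewed

mean − median = 170.6 − 198.9 = -28.3
mean < median ⇒ the longer tail is on the left ⇒ left-skewed (negatively skewed).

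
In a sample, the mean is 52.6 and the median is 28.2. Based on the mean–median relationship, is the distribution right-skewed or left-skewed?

mean − median = 52.6 − 28.2 = 24.4
mean > median ⇒ the longer tail is on the right ⇒ right-skewed (positively skewed).

right-skewed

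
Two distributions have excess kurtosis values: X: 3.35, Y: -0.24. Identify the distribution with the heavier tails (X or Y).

Higher excess kurtosis ⇒ heavier tails relative to the normal distribution.
3.35 vs -0.24: the larger is 3.35, so X has heavier tails. (X is leptokurtic — heavier-than-normal tails; the other is platykurtic.)

X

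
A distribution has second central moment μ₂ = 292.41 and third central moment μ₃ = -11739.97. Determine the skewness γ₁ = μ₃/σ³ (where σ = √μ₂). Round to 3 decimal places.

σ = √μ₂ = √292.41 = 17.10000
σ³ = μ₂^(3/2) = 5000.21100
γ₁ = μ₃/σ³ = -11739.97 / 5000.21100 ≈ -2.348

-2.348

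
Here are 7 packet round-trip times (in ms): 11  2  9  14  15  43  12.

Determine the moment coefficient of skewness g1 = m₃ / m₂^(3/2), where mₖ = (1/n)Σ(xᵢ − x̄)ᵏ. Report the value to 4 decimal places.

x̄ = (11 + 2 + 9 + 14 + 15 + 43 + 12) / 7 = 15.1429
deviations (xᵢ − x̄): -4.1429, -13.1429, -6.1429, -1.1429, -0.1429, 27.8571, -3.1429
Σ(xᵢ − x̄)² = 1014.8571 ⇒ m₂ = 1014.8571/7 = 144.97959
Σ(xᵢ − x̄)³ = 19012.0408 ⇒ m₃ = 19012.0408/7 = 2716.00583
m₂^(3/2) = 144.97959^(1.5) = 1745.66261
g1 = m₃ / m₂^(3/2) = 2716.00583 / 1745.66261 ≈ 1.5559

1.5559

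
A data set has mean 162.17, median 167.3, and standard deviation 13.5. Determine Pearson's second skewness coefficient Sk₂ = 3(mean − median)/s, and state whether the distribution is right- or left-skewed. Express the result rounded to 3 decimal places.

-1.140, left-skewed

Sk₂ = 3(162.17 − 167.3) / 13.5 = 3 × -5.1300 / 13.5
    = -15.3900 / 13.5 ≈ -1.140
Sk₂ < 0 ⇒ mean < median ⇒ left-skewed (negative skew).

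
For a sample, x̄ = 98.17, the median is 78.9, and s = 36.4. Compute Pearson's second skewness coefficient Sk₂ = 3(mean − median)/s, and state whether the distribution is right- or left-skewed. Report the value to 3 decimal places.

Sk₂ = 3(98.17 − 78.9) / 36.4 = 3 × 19.2700 / 36.4
    = 57.8100 / 36.4 ≈ 1.588
Sk₂ > 0 ⇒ mean > median ⇒ right-skewed (positive skew).

1.588, right-skewed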